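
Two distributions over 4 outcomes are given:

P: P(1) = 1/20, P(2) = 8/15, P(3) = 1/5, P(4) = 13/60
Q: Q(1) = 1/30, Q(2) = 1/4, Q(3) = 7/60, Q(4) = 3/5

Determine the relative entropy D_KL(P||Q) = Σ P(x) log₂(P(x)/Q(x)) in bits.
0.4494 bits

D_KL(P||Q) = Σ P(x) log₂(P(x)/Q(x))

Computing term by term:
  P(1)·log₂(P(1)/Q(1)) = (1/20)·log₂((1/20)/(1/30)) = 0.02925
  P(2)·log₂(P(2)/Q(2)) = (8/15)·log₂((8/15)/(1/4)) = 0.58299
  P(3)·log₂(P(3)/Q(3)) = (1/5)·log₂((1/5)/(7/60)) = 0.15552
  P(4)·log₂(P(4)/Q(4)) = (13/60)·log₂((13/60)/(3/5)) = -0.31839

D_KL(P||Q) = 0.02925 + 0.58299 + 0.15552 - 0.31839 = 0.44937 ≈ 0.4494 bits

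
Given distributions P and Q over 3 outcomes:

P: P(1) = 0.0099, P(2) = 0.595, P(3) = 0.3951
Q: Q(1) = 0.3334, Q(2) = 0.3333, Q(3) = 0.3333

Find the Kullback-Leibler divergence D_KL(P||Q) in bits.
0.5442 bits

D_KL(P||Q) = Σ P(x) log₂(P(x)/Q(x))

Computing term by term:
  P(1)·log₂(P(1)/Q(1)) = 0.0099·log₂(0.0099/0.3334) = -0.05023
  P(2)·log₂(P(2)/Q(2)) = 0.595·log₂(0.595/0.3333) = 0.49746
  P(3)·log₂(P(3)/Q(3)) = 0.3951·log₂(0.3951/0.3333) = 0.09696

D_KL(P||Q) = -0.05023 + 0.49746 + 0.09696 = 0.54419 ≈ 0.5442 bits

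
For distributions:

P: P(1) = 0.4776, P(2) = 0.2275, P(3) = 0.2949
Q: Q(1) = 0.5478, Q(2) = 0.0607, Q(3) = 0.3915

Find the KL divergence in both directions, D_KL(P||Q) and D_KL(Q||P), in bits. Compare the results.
D_KL(P||Q) = 0.2186 bits, D_KL(Q||P) = 0.1527 bits. D_KL(P||Q) is larger than D_KL(Q||P) by 0.0659 bits; the two directions differ.

D_KL(P||Q) = Σ P(x) log₂(P(x)/Q(x))

Computing term by term:
  P(1)·log₂(P(1)/Q(1)) = 0.4776·log₂(0.4776/0.5478) = -0.09449
  P(2)·log₂(P(2)/Q(2)) = 0.2275·log₂(0.2275/0.0607) = 0.43364
  P(3)·log₂(P(3)/Q(3)) = 0.2949·log₂(0.2949/0.3915) = -0.12055

D_KL(P||Q) = -0.09449 + 0.43364 - 0.12055 = 0.21860 ≈ 0.2186 bits

D_KL(Q||P) = Σ Q(x) log₂(Q(x)/P(x))

Computing term by term:
  Q(1)·log₂(Q(1)/P(1)) = 0.5478·log₂(0.5478/0.4776) = 0.10838
  Q(2)·log₂(Q(2)/P(2)) = 0.0607·log₂(0.0607/0.2275) = -0.11570
  Q(3)·log₂(Q(3)/P(3)) = 0.3915·log₂(0.3915/0.2949) = 0.16004

D_KL(Q||P) = 0.10838 - 0.11570 + 0.16004 = 0.15272 ≈ 0.1527 bits

These are NOT equal (difference: 0.0659 bits). KL divergence is asymmetric: D_KL(P||Q) ≠ D_KL(Q||P) in general.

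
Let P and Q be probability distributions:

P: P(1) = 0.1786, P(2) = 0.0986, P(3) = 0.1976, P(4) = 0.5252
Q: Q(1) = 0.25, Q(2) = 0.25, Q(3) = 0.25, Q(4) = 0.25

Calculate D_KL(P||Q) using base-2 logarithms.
0.2764 bits

D_KL(P||Q) = Σ P(x) log₂(P(x)/Q(x))

Computing term by term:
  P(1)·log₂(P(1)/Q(1)) = 0.1786·log₂(0.1786/0.25) = -0.08666
  P(2)·log₂(P(2)/Q(2)) = 0.0986·log₂(0.0986/0.25) = -0.13235
  P(3)·log₂(P(3)/Q(3)) = 0.1976·log₂(0.1976/0.25) = -0.06705
  P(4)·log₂(P(4)/Q(4)) = 0.5252·log₂(0.5252/0.25) = 0.56246

D_KL(P||Q) = -0.08666 - 0.13235 - 0.06705 + 0.56246 = 0.27640 ≈ 0.2764 bits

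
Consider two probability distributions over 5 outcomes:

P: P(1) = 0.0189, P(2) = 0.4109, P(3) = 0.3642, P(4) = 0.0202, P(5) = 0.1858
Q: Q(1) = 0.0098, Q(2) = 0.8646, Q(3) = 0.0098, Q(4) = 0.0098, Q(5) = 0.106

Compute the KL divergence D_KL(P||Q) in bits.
1.6480 bits

D_KL(P||Q) = Σ P(x) log₂(P(x)/Q(x))

Computing term by term:
  P(1)·log₂(P(1)/Q(1)) = 0.0189·log₂(0.0189/0.0098) = 0.01791
  P(2)·log₂(P(2)/Q(2)) = 0.4109·log₂(0.4109/0.8646) = -0.44100
  P(3)·log₂(P(3)/Q(3)) = 0.3642·log₂(0.3642/0.0098) = 1.89960
  P(4)·log₂(P(4)/Q(4)) = 0.0202·log₂(0.0202/0.0098) = 0.02108
  P(5)·log₂(P(5)/Q(5)) = 0.1858·log₂(0.1858/0.106) = 0.15044

D_KL(P||Q) = 0.01791 - 0.44100 + 1.89960 + 0.02108 + 0.15044 = 1.64803 ≈ 1.6480 bits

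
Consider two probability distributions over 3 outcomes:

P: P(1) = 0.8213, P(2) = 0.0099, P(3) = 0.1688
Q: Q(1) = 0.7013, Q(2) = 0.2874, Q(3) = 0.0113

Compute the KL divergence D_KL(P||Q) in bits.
0.7975 bits

D_KL(P||Q) = Σ P(x) log₂(P(x)/Q(x))

Computing term by term:
  P(1)·log₂(P(1)/Q(1)) = 0.8213·log₂(0.8213/0.7013) = 0.18716
  P(2)·log₂(P(2)/Q(2)) = 0.0099·log₂(0.0099/0.2874) = -0.04811
  P(3)·log₂(P(3)/Q(3)) = 0.1688·log₂(0.1688/0.0113) = 0.65848

D_KL(P||Q) = 0.18716 - 0.04811 + 0.65848 = 0.79753 ≈ 0.7975 bits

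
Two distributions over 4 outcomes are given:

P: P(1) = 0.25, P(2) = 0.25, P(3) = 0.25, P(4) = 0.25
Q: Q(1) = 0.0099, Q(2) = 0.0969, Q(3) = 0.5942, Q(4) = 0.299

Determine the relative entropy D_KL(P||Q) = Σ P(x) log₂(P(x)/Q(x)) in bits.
1.1296 bits

D_KL(P||Q) = Σ P(x) log₂(P(x)/Q(x))

Computing term by term:
  P(1)·log₂(P(1)/Q(1)) = 0.25·log₂(0.25/0.0099) = 1.16459
  P(2)·log₂(P(2)/Q(2)) = 0.25·log₂(0.25/0.0969) = 0.34184
  P(3)·log₂(P(3)/Q(3)) = 0.25·log₂(0.25/0.5942) = -0.31226
  P(4)·log₂(P(4)/Q(4)) = 0.25·log₂(0.25/0.299) = -0.06455

D_KL(P||Q) = 1.16459 + 0.34184 - 0.31226 - 0.06455 = 1.12962 ≈ 1.1296 bits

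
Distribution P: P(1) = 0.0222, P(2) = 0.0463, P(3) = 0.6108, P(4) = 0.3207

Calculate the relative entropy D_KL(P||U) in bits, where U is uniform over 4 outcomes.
0.7122 bits

U(i) = 1/4 for all i

D_KL(P||U) = Σ P(x) log₂(P(x) / (1/4))
           = Σ P(x) log₂(P(x)) + log₂(4)
           = log₂(4) - H(P)

H(P) = -Σ P(x) log₂(P(x)):
  -P(1)·log₂(P(1)) = -(0.0222)·log₂(0.0222) = 0.12195
  -P(2)·log₂(P(2)) = -(0.0463)·log₂(0.0463) = 0.20524
  -P(3)·log₂(P(3)) = -(0.6108)·log₂(0.6108) = 0.43442
  -P(4)·log₂(P(4)) = -(0.3207)·log₂(0.3207) = 0.52617
H(P) = 0.12195 + 0.20524 + 0.43442 + 0.52617 = 1.28778 bits

log₂(4) = 2.00000 bits

D_KL(P||U) = 2.00000 - 1.28778 = 0.71222 ≈ 0.7122 bits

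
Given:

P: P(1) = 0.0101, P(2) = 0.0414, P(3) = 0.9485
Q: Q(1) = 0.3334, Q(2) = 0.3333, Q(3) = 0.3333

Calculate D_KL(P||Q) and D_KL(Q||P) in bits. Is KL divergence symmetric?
D_KL(P||Q) = 1.2556 bits, D_KL(Q||P) = 2.1820 bits. No, KL divergence is not symmetric.

D_KL(P||Q) = Σ P(x) log₂(P(x)/Q(x))

Computing term by term:
  P(1)·log₂(P(1)/Q(1)) = 0.0101·log₂(0.0101/0.3334) = -0.05095
  P(2)·log₂(P(2)/Q(2)) = 0.0414·log₂(0.0414/0.3333) = -0.12458
  P(3)·log₂(P(3)/Q(3)) = 0.9485·log₂(0.9485/0.3333) = 1.43112

D_KL(P||Q) = -0.05095 - 0.12458 + 1.43112 = 1.25559 ≈ 1.2556 bits

D_KL(Q||P) = Σ Q(x) log₂(Q(x)/P(x))

Computing term by term:
  Q(1)·log₂(Q(1)/P(1)) = 0.3334·log₂(0.3334/0.0101) = 1.68195
  Q(2)·log₂(Q(2)/P(2)) = 0.3333·log₂(0.3333/0.0414) = 1.00294
  Q(3)·log₂(Q(3)/P(3)) = 0.3333·log₂(0.3333/0.9485) = -0.50289

D_KL(Q||P) = 1.68195 + 1.00294 - 0.50289 = 2.18200 ≈ 2.1820 bits

These are NOT equal (difference: 0.9264 bits). KL divergence is asymmetric: D_KL(P||Q) ≠ D_KL(Q||P) in general.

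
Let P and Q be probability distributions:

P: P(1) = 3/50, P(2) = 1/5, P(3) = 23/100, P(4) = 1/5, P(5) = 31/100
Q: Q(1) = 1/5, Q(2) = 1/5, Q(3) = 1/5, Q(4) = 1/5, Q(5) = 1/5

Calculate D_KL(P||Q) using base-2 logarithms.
0.1382 bits

D_KL(P||Q) = Σ P(x) log₂(P(x)/Q(x))

Computing term by term:
  P(1)·log₂(P(1)/Q(1)) = (3/50)·log₂((3/50)/(1/5)) = -0.10422
  P(2)·log₂(P(2)/Q(2)) = (1/5)·log₂((1/5)/(1/5)) = 0.00000
  P(3)·log₂(P(3)/Q(3)) = (23/100)·log₂((23/100)/(1/5)) = 0.04638
  P(4)·log₂(P(4)/Q(4)) = (1/5)·log₂((1/5)/(1/5)) = 0.00000
  P(5)·log₂(P(5)/Q(5)) = (31/100)·log₂((31/100)/(1/5)) = 0.19600

D_KL(P||Q) = -0.10422 + 0.00000 + 0.04638 + 0.00000 + 0.19600 = 0.13816 ≈ 0.1382 bits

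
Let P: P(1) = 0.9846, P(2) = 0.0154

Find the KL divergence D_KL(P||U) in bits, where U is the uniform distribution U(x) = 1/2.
0.8852 bits

U(i) = 1/2 for all i

D_KL(P||U) = Σ P(x) log₂(P(x) / (1/2))
           = Σ P(x) log₂(P(x)) + log₂(2)
           = log₂(2) - H(P)

H(P) = -Σ P(x) log₂(P(x)):
  -P(1)·log₂(P(1)) = -(0.9846)·log₂(0.9846) = 0.02205
  -P(2)·log₂(P(2)) = -(0.0154)·log₂(0.0154) = 0.09272
H(P) = 0.02205 + 0.09272 = 0.11477 bits

log₂(2) = 1.00000 bits

D_KL(P||U) = 1.00000 - 0.11477 = 0.88523 ≈ 0.8852 bits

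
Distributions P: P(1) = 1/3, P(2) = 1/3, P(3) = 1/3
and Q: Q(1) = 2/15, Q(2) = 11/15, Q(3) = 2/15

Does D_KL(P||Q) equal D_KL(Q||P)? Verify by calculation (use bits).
D_KL(P||Q) = 0.5021 bits, D_KL(Q||P) = 0.4817 bits. No — D_KL(P||Q) ≠ D_KL(Q||P) for this pair.

D_KL(P||Q) = Σ P(x) log₂(P(x)/Q(x))

Computing term by term:
  P(1)·log₂(P(1)/Q(1)) = (1/3)·log₂((1/3)/(2/15)) = 0.44064
  P(2)·log₂(P(2)/Q(2)) = (1/3)·log₂((1/3)/(11/15)) = -0.37917
  P(3)·log₂(P(3)/Q(3)) = (1/3)·log₂((1/3)/(2/15)) = 0.44064

D_KL(P||Q) = 0.44064 - 0.37917 + 0.44064 = 0.50211 ≈ 0.5021 bits

D_KL(Q||P) = Σ Q(x) log₂(Q(x)/P(x))

Computing term by term:
  Q(1)·log₂(Q(1)/P(1)) = (2/15)·log₂((2/15)/(1/3)) = -0.17626
  Q(2)·log₂(Q(2)/P(2)) = (11/15)·log₂((11/15)/(1/3)) = 0.83417
  Q(3)·log₂(Q(3)/P(3)) = (2/15)·log₂((2/15)/(1/3)) = -0.17626

D_KL(Q||P) = -0.17626 + 0.83417 - 0.17626 = 0.48165 ≈ 0.4817 bits

These are NOT equal (difference: 0.0204 bits). KL divergence is asymmetric: D_KL(P||Q) ≠ D_KL(Q||P) in general.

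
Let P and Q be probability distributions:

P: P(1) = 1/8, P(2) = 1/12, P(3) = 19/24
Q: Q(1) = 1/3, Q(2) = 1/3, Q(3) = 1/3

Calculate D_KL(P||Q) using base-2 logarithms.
0.6444 bits

D_KL(P||Q) = Σ P(x) log₂(P(x)/Q(x))

Computing term by term:
  P(1)·log₂(P(1)/Q(1)) = (1/8)·log₂((1/8)/(1/3)) = -0.17688
  P(2)·log₂(P(2)/Q(2)) = (1/12)·log₂((1/12)/(1/3)) = -0.16667
  P(3)·log₂(P(3)/Q(3)) = (19/24)·log₂((19/24)/(1/3)) = 0.98794

D_KL(P||Q) = -0.17688 - 0.16667 + 0.98794 = 0.64439 ≈ 0.6444 bits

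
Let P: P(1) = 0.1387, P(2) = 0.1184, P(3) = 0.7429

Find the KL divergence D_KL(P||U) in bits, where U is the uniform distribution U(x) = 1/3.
0.5067 bits

U(i) = 1/3 for all i

D_KL(P||U) = Σ P(x) log₂(P(x) / (1/3))
           = Σ P(x) log₂(P(x)) + log₂(3)
           = log₂(3) - H(P)

H(P) = -Σ P(x) log₂(P(x)):
  -P(1)·log₂(P(1)) = -(0.1387)·log₂(0.1387) = 0.39529
  -P(2)·log₂(P(2)) = -(0.1184)·log₂(0.1184) = 0.36447
  -P(3)·log₂(P(3)) = -(0.7429)·log₂(0.7429) = 0.31853
H(P) = 0.39529 + 0.36447 + 0.31853 = 1.07829 bits

log₂(3) = 1.58496 bits

D_KL(P||U) = 1.58496 - 1.07829 = 0.50667 ≈ 0.5067 bits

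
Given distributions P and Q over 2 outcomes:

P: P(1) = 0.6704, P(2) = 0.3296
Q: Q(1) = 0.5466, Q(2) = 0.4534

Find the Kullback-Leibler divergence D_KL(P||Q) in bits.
0.0458 bits

D_KL(P||Q) = Σ P(x) log₂(P(x)/Q(x))

Computing term by term:
  P(1)·log₂(P(1)/Q(1)) = 0.6704·log₂(0.6704/0.5466) = 0.19746
  P(2)·log₂(P(2)/Q(2)) = 0.3296·log₂(0.3296/0.4534) = -0.15164

D_KL(P||Q) = 0.19746 - 0.15164 = 0.04582 ≈ 0.0458 bits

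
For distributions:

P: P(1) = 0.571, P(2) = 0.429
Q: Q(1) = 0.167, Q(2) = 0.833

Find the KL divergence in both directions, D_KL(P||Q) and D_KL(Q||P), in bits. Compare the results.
D_KL(P||Q) = 0.6021 bits, D_KL(Q||P) = 0.5013 bits. D_KL(P||Q) is larger than D_KL(Q||P) by 0.1008 bits; the two directions differ.

D_KL(P||Q) = Σ P(x) log₂(P(x)/Q(x))

Computing term by term:
  P(1)·log₂(P(1)/Q(1)) = 0.571·log₂(0.571/0.167) = 1.01275
  P(2)·log₂(P(2)/Q(2)) = 0.429·log₂(0.429/0.833) = -0.41070

D_KL(P||Q) = 1.01275 - 0.41070 = 0.60205 ≈ 0.6021 bits

D_KL(Q||P) = Σ Q(x) log₂(Q(x)/P(x))

Computing term by term:
  Q(1)·log₂(Q(1)/P(1)) = 0.167·log₂(0.167/0.571) = -0.29620
  Q(2)·log₂(Q(2)/P(2)) = 0.833·log₂(0.833/0.429) = 0.79746

D_KL(Q||P) = -0.29620 + 0.79746 = 0.50126 ≈ 0.5013 bits

These are NOT equal (difference: 0.1008 bits). KL divergence is asymmetric: D_KL(P||Q) ≠ D_KL(Q||P) in general.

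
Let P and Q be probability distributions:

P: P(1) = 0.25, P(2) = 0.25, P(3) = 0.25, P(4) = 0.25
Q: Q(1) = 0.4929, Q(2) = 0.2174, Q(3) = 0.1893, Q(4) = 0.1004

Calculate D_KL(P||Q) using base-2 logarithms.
0.2349 bits

D_KL(P||Q) = Σ P(x) log₂(P(x)/Q(x))

Computing term by term:
  P(1)·log₂(P(1)/Q(1)) = 0.25·log₂(0.25/0.4929) = -0.24484
  P(2)·log₂(P(2)/Q(2)) = 0.25·log₂(0.25/0.2174) = 0.05039
  P(3)·log₂(P(3)/Q(3)) = 0.25·log₂(0.25/0.1893) = 0.10031
  P(4)·log₂(P(4)/Q(4)) = 0.25·log₂(0.25/0.1004) = 0.32904

D_KL(P||Q) = -0.24484 + 0.05039 + 0.10031 + 0.32904 = 0.23490 ≈ 0.2349 bits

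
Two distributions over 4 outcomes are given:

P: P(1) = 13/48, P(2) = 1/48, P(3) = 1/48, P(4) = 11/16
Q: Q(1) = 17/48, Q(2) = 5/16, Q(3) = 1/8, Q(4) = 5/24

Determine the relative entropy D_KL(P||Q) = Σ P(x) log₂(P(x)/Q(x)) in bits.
0.9441 bits

D_KL(P||Q) = Σ P(x) log₂(P(x)/Q(x))

Computing term by term:
  P(1)·log₂(P(1)/Q(1)) = (13/48)·log₂((13/48)/(17/48)) = -0.10482
  P(2)·log₂(P(2)/Q(2)) = (1/48)·log₂((1/48)/(5/16)) = -0.08139
  P(3)·log₂(P(3)/Q(3)) = (1/48)·log₂((1/48)/(1/8)) = -0.05385
  P(4)·log₂(P(4)/Q(4)) = (11/16)·log₂((11/16)/(5/24)) = 1.18420

D_KL(P||Q) = -0.10482 - 0.08139 - 0.05385 + 1.18420 = 0.94414 ≈ 0.9441 bits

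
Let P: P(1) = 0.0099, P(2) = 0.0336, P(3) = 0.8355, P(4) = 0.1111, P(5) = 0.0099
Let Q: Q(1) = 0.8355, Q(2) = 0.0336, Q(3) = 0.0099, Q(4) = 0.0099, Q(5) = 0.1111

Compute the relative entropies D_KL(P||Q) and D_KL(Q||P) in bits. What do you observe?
D_KL(P||Q) = 5.6361 bits, D_KL(Q||P) = 5.6361 bits. The two directions give the same value here, because Q is a self-inverse relabeling of P; in general KL divergence is asymmetric.

D_KL(P||Q) = Σ P(x) log₂(P(x)/Q(x))

Computing term by term:
  P(1)·log₂(P(1)/Q(1)) = 0.0099·log₂(0.0099/0.8355) = -0.06335
  P(2)·log₂(P(2)/Q(2)) = 0.0336·log₂(0.0336/0.0336) = 0.00000
  P(3)·log₂(P(3)/Q(3)) = 0.8355·log₂(0.8355/0.0099) = 5.34642
  P(4)·log₂(P(4)/Q(4)) = 0.1111·log₂(0.1111/0.0099) = 0.38755
  P(5)·log₂(P(5)/Q(5)) = 0.0099·log₂(0.0099/0.1111) = -0.03453

D_KL(P||Q) = -0.06335 + 0.00000 + 5.34642 + 0.38755 - 0.03453 = 5.63609 ≈ 5.6361 bits

D_KL(Q||P) = Σ Q(x) log₂(Q(x)/P(x))

Computing term by term:
  Q(1)·log₂(Q(1)/P(1)) = 0.8355·log₂(0.8355/0.0099) = 5.34642
  Q(2)·log₂(Q(2)/P(2)) = 0.0336·log₂(0.0336/0.0336) = 0.00000
  Q(3)·log₂(Q(3)/P(3)) = 0.0099·log₂(0.0099/0.8355) = -0.06335
  Q(4)·log₂(Q(4)/P(4)) = 0.0099·log₂(0.0099/0.1111) = -0.03453
  Q(5)·log₂(Q(5)/P(5)) = 0.1111·log₂(0.1111/0.0099) = 0.38755

D_KL(Q||P) = 5.34642 + 0.00000 - 0.06335 - 0.03453 + 0.38755 = 5.63609 ≈ 5.6361 bits

These ARE equal here. Q is P with outcomes relabeled (Q(1) = P(3), Q(3) = P(1), Q(4) = P(5), Q(5) = P(4)) by a relabeling that is its own inverse, so the two sums contain exactly the same terms in a different order. This is a special case — KL divergence is not symmetric in general: D_KL(P||Q) ≠ D_KL(Q||P) for most P, Q.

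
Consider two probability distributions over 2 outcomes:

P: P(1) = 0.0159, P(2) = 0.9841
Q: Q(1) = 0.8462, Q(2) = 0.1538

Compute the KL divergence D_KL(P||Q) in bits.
2.5440 bits

D_KL(P||Q) = Σ P(x) log₂(P(x)/Q(x))

Computing term by term:
  P(1)·log₂(P(1)/Q(1)) = 0.0159·log₂(0.0159/0.8462) = -0.09117
  P(2)·log₂(P(2)/Q(2)) = 0.9841·log₂(0.9841/0.1538) = 2.63517

D_KL(P||Q) = -0.09117 + 2.63517 = 2.54400 ≈ 2.5440 bits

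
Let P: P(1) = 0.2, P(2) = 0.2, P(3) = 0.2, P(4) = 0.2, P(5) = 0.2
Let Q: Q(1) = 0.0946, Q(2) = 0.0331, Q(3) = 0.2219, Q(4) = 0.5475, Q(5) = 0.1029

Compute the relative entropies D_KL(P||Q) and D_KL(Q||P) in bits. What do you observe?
D_KL(P||Q) = 0.6062 bits, D_KL(Q||P) = 0.5420 bits. The two directions give different values (D_KL(P||Q) exceeds D_KL(Q||P) by 0.0642 bits): KL divergence is asymmetric.

D_KL(P||Q) = Σ P(x) log₂(P(x)/Q(x))

Computing term by term:
  P(1)·log₂(P(1)/Q(1)) = 0.2·log₂(0.2/0.0946) = 0.21602
  P(2)·log₂(P(2)/Q(2)) = 0.2·log₂(0.2/0.0331) = 0.51902
  P(3)·log₂(P(3)/Q(3)) = 0.2·log₂(0.2/0.2219) = -0.02998
  P(4)·log₂(P(4)/Q(4)) = 0.2·log₂(0.2/0.5475) = -0.29057
  P(5)·log₂(P(5)/Q(5)) = 0.2·log₂(0.2/0.1029) = 0.19175

D_KL(P||Q) = 0.21602 + 0.51902 - 0.02998 - 0.29057 + 0.19175 = 0.60624 ≈ 0.6062 bits

D_KL(Q||P) = Σ Q(x) log₂(Q(x)/P(x))

Computing term by term:
  Q(1)·log₂(Q(1)/P(1)) = 0.0946·log₂(0.0946/0.2) = -0.10218
  Q(2)·log₂(Q(2)/P(2)) = 0.0331·log₂(0.0331/0.2) = -0.08590
  Q(3)·log₂(Q(3)/P(3)) = 0.2219·log₂(0.2219/0.2) = 0.03326
  Q(4)·log₂(Q(4)/P(4)) = 0.5475·log₂(0.5475/0.2) = 0.79544
  Q(5)·log₂(Q(5)/P(5)) = 0.1029·log₂(0.1029/0.2) = -0.09866

D_KL(Q||P) = -0.10218 - 0.08590 + 0.03326 + 0.79544 - 0.09866 = 0.54196 ≈ 0.5420 bits

These are NOT equal (difference: 0.0642 bits). KL divergence is asymmetric: D_KL(P||Q) ≠ D_KL(Q||P) in general.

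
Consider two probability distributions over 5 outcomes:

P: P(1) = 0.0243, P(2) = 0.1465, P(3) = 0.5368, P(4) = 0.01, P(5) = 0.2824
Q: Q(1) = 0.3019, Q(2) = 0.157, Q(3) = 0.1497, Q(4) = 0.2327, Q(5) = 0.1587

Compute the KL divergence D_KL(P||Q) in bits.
1.0754 bits

D_KL(P||Q) = Σ P(x) log₂(P(x)/Q(x))

Computing term by term:
  P(1)·log₂(P(1)/Q(1)) = 0.0243·log₂(0.0243/0.3019) = -0.08833
  P(2)·log₂(P(2)/Q(2)) = 0.1465·log₂(0.1465/0.157) = -0.01463
  P(3)·log₂(P(3)/Q(3)) = 0.5368·log₂(0.5368/0.1497) = 0.98895
  P(4)·log₂(P(4)/Q(4)) = 0.01·log₂(0.01/0.2327) = -0.04540
  P(5)·log₂(P(5)/Q(5)) = 0.2824·log₂(0.2824/0.1587) = 0.23480

D_KL(P||Q) = -0.08833 - 0.01463 + 0.98895 - 0.04540 + 0.23480 = 1.07539 ≈ 1.0754 bits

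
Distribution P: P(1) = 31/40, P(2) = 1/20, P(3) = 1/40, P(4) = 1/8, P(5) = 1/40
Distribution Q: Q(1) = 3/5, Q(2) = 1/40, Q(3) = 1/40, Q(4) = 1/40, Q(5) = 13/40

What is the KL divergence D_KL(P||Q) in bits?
0.5339 bits

D_KL(P||Q) = Σ P(x) log₂(P(x)/Q(x))

Computing term by term:
  P(1)·log₂(P(1)/Q(1)) = (31/40)·log₂((31/40)/(3/5)) = 0.28616
  P(2)·log₂(P(2)/Q(2)) = (1/20)·log₂((1/20)/(1/40)) = 0.05000
  P(3)·log₂(P(3)/Q(3)) = (1/40)·log₂((1/40)/(1/40)) = 0.00000
  P(4)·log₂(P(4)/Q(4)) = (1/8)·log₂((1/8)/(1/40)) = 0.29024
  P(5)·log₂(P(5)/Q(5)) = (1/40)·log₂((1/40)/(13/40)) = -0.09251

D_KL(P||Q) = 0.28616 + 0.05000 + 0.00000 + 0.29024 - 0.09251 = 0.53389 ≈ 0.5339 bits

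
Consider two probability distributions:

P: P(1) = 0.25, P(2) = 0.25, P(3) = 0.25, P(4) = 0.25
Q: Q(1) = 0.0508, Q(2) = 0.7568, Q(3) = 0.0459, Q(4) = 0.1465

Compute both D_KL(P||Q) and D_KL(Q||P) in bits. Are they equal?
D_KL(P||Q) = 0.9794 bits, D_KL(Q||P) = 0.8674 bits. No, they are not equal.

D_KL(P||Q) = Σ P(x) log₂(P(x)/Q(x))

Computing term by term:
  P(1)·log₂(P(1)/Q(1)) = 0.25·log₂(0.25/0.0508) = 0.57476
  P(2)·log₂(P(2)/Q(2)) = 0.25·log₂(0.25/0.7568) = -0.39950
  P(3)·log₂(P(3)/Q(3)) = 0.25·log₂(0.25/0.0459) = 0.61134
  P(4)·log₂(P(4)/Q(4)) = 0.25·log₂(0.25/0.1465) = 0.19276

D_KL(P||Q) = 0.57476 - 0.39950 + 0.61134 + 0.19276 = 0.97936 ≈ 0.9794 bits

D_KL(Q||P) = Σ Q(x) log₂(Q(x)/P(x))

Computing term by term:
  Q(1)·log₂(Q(1)/P(1)) = 0.0508·log₂(0.0508/0.25) = -0.11679
  Q(2)·log₂(Q(2)/P(2)) = 0.7568·log₂(0.7568/0.25) = 1.20935
  Q(3)·log₂(Q(3)/P(3)) = 0.0459·log₂(0.0459/0.25) = -0.11224
  Q(4)·log₂(Q(4)/P(4)) = 0.1465·log₂(0.1465/0.25) = -0.11296

D_KL(Q||P) = -0.11679 + 1.20935 - 0.11224 - 0.11296 = 0.86736 ≈ 0.8674 bits

These are NOT equal (difference: 0.1120 bits). KL divergence is asymmetric: D_KL(P||Q) ≠ D_KL(Q||P) in general.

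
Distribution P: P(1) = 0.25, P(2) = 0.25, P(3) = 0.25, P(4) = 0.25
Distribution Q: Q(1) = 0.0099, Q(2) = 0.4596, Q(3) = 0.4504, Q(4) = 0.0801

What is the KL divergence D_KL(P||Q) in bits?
1.1432 bits

D_KL(P||Q) = Σ P(x) log₂(P(x)/Q(x))

Computing term by term:
  P(1)·log₂(P(1)/Q(1)) = 0.25·log₂(0.25/0.0099) = 1.16459
  P(2)·log₂(P(2)/Q(2)) = 0.25·log₂(0.25/0.4596) = -0.21961
  P(3)·log₂(P(3)/Q(3)) = 0.25·log₂(0.25/0.4504) = -0.21232
  P(4)·log₂(P(4)/Q(4)) = 0.25·log₂(0.25/0.0801) = 0.41051

D_KL(P||Q) = 1.16459 - 0.21961 - 0.21232 + 0.41051 = 1.14317 ≈ 1.1432 bits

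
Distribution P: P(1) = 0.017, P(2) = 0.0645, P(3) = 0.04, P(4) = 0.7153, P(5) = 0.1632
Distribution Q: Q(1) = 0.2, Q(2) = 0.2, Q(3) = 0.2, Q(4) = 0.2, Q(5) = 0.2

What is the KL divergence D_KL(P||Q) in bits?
1.0086 bits

D_KL(P||Q) = Σ P(x) log₂(P(x)/Q(x))

Computing term by term:
  P(1)·log₂(P(1)/Q(1)) = 0.017·log₂(0.017/0.2) = -0.06046
  P(2)·log₂(P(2)/Q(2)) = 0.0645·log₂(0.0645/0.2) = -0.10530
  P(3)·log₂(P(3)/Q(3)) = 0.04·log₂(0.04/0.2) = -0.09288
  P(4)·log₂(P(4)/Q(4)) = 0.7153·log₂(0.7153/0.2) = 1.31511
  P(5)·log₂(P(5)/Q(5)) = 0.1632·log₂(0.1632/0.2) = -0.04788

D_KL(P||Q) = -0.06046 - 0.10530 - 0.09288 + 1.31511 - 0.04788 = 1.00859 ≈ 1.0086 bits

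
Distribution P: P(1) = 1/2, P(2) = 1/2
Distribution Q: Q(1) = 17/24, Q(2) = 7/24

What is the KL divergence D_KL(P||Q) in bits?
0.1376 bits

D_KL(P||Q) = Σ P(x) log₂(P(x)/Q(x))

Computing term by term:
  P(1)·log₂(P(1)/Q(1)) = (1/2)·log₂((1/2)/(17/24)) = -0.25125
  P(2)·log₂(P(2)/Q(2)) = (1/2)·log₂((1/2)/(7/24)) = 0.38880

D_KL(P||Q) = -0.25125 + 0.38880 = 0.13755 ≈ 0.1376 bits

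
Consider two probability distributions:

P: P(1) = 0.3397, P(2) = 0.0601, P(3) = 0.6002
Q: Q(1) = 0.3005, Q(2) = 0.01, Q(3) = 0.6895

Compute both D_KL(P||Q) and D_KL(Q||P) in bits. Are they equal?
D_KL(P||Q) = 0.0955 bits, D_KL(Q||P) = 0.0589 bits. No, they are not equal.

D_KL(P||Q) = Σ P(x) log₂(P(x)/Q(x))

Computing term by term:
  P(1)·log₂(P(1)/Q(1)) = 0.3397·log₂(0.3397/0.3005) = 0.06009
  P(2)·log₂(P(2)/Q(2)) = 0.0601·log₂(0.0601/0.01) = 0.15550
  P(3)·log₂(P(3)/Q(3)) = 0.6002·log₂(0.6002/0.6895) = -0.12010

D_KL(P||Q) = 0.06009 + 0.15550 - 0.12010 = 0.09549 ≈ 0.0955 bits

D_KL(Q||P) = Σ Q(x) log₂(Q(x)/P(x))

Computing term by term:
  Q(1)·log₂(Q(1)/P(1)) = 0.3005·log₂(0.3005/0.3397) = -0.05316
  Q(2)·log₂(Q(2)/P(2)) = 0.01·log₂(0.01/0.0601) = -0.02587
  Q(3)·log₂(Q(3)/P(3)) = 0.6895·log₂(0.6895/0.6002) = 0.13797

D_KL(Q||P) = -0.05316 - 0.02587 + 0.13797 = 0.05894 ≈ 0.0589 bits

These are NOT equal (difference: 0.0366 bits). KL divergence is asymmetric: D_KL(P||Q) ≠ D_KL(Q||P) in general.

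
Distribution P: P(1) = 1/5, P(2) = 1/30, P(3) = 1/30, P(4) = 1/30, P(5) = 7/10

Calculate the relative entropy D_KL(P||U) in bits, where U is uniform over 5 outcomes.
1.0067 bits

U(i) = 1/5 for all i

D_KL(P||U) = Σ P(x) log₂(P(x) / (1/5))
           = Σ P(x) log₂(P(x)) + log₂(5)
           = log₂(5) - H(P)

H(P) = -Σ P(x) log₂(P(x)):
  -P(1)·log₂(P(1)) = -(1/5)·log₂(1/5) = 0.46439
  -P(2)·log₂(P(2)) = -(1/30)·log₂(1/30) = 0.16356
  -P(3)·log₂(P(3)) = -(1/30)·log₂(1/30) = 0.16356
  -P(4)·log₂(P(4)) = -(1/30)·log₂(1/30) = 0.16356
  -P(5)·log₂(P(5)) = -(7/10)·log₂(7/10) = 0.36020
H(P) = 0.46439 + 0.16356 + 0.16356 + 0.16356 + 0.36020 = 1.31527 bits

log₂(5) = 2.32193 bits

D_KL(P||U) = 2.32193 - 1.31527 = 1.00666 ≈ 1.0067 bits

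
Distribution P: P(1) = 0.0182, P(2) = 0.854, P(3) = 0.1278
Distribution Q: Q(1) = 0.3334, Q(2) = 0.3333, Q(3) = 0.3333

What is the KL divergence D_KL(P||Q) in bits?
0.9061 bits

D_KL(P||Q) = Σ P(x) log₂(P(x)/Q(x))

Computing term by term:
  P(1)·log₂(P(1)/Q(1)) = 0.0182·log₂(0.0182/0.3334) = -0.07635
  P(2)·log₂(P(2)/Q(2)) = 0.854·log₂(0.854/0.3333) = 1.15923
  P(3)·log₂(P(3)/Q(3)) = 0.1278·log₂(0.1278/0.3333) = -0.17674

D_KL(P||Q) = -0.07635 + 1.15923 - 0.17674 = 0.90614 ≈ 0.9061 bits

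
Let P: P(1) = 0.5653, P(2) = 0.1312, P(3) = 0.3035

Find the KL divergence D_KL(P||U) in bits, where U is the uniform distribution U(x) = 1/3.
0.2132 bits

U(i) = 1/3 for all i

D_KL(P||U) = Σ P(x) log₂(P(x) / (1/3))
           = Σ P(x) log₂(P(x)) + log₂(3)
           = log₂(3) - H(P)

H(P) = -Σ P(x) log₂(P(x)):
  -P(1)·log₂(P(1)) = -(0.5653)·log₂(0.5653) = 0.46519
  -P(2)·log₂(P(2)) = -(0.1312)·log₂(0.1312) = 0.38444
  -P(3)·log₂(P(3)) = -(0.3035)·log₂(0.3035) = 0.52209
H(P) = 0.46519 + 0.38444 + 0.52209 = 1.37172 bits

log₂(3) = 1.58496 bits

D_KL(P||U) = 1.58496 - 1.37172 = 0.21324 ≈ 0.2132 bits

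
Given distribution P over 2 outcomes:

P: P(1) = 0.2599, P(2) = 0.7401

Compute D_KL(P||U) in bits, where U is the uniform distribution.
0.1734 bits

U(i) = 1/2 for all i

D_KL(P||U) = Σ P(x) log₂(P(x) / (1/2))
           = Σ P(x) log₂(P(x)) + log₂(2)
           = log₂(2) - H(P)

H(P) = -Σ P(x) log₂(P(x)):
  -P(1)·log₂(P(1)) = -(0.2599)·log₂(0.2599) = 0.50524
  -P(2)·log₂(P(2)) = -(0.7401)·log₂(0.7401) = 0.32136
H(P) = 0.50524 + 0.32136 = 0.82660 bits

log₂(2) = 1.00000 bits

D_KL(P||U) = 1.00000 - 0.82660 = 0.17340 ≈ 0.1734 bits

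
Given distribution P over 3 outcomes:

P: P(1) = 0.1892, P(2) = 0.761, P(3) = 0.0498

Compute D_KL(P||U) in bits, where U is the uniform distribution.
0.6151 bits

U(i) = 1/3 for all i

D_KL(P||U) = Σ P(x) log₂(P(x) / (1/3))
           = Σ P(x) log₂(P(x)) + log₂(3)
           = log₂(3) - H(P)

H(P) = -Σ P(x) log₂(P(x)):
  -P(1)·log₂(P(1)) = -(0.1892)·log₂(0.1892) = 0.45446
  -P(2)·log₂(P(2)) = -(0.761)·log₂(0.761) = 0.29986
  -P(3)·log₂(P(3)) = -(0.0498)·log₂(0.0498) = 0.21552
H(P) = 0.45446 + 0.29986 + 0.21552 = 0.96984 bits

log₂(3) = 1.58496 bits

D_KL(P||U) = 1.58496 - 0.96984 = 0.61512 ≈ 0.6151 bits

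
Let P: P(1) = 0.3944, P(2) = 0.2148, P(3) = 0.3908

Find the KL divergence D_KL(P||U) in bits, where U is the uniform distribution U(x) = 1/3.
0.0492 bits

U(i) = 1/3 for all i

D_KL(P||U) = Σ P(x) log₂(P(x) / (1/3))
           = Σ P(x) log₂(P(x)) + log₂(3)
           = log₂(3) - H(P)

H(P) = -Σ P(x) log₂(P(x)):
  -P(1)·log₂(P(1)) = -(0.3944)·log₂(0.3944) = 0.52939
  -P(2)·log₂(P(2)) = -(0.2148)·log₂(0.2148) = 0.47663
  -P(3)·log₂(P(3)) = -(0.3908)·log₂(0.3908) = 0.52973
H(P) = 0.52939 + 0.47663 + 0.52973 = 1.53575 bits

log₂(3) = 1.58496 bits

D_KL(P||U) = 1.58496 - 1.53575 = 0.04921 ≈ 0.0492 bits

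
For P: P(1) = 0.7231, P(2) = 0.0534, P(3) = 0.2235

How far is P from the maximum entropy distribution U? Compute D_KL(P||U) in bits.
0.5379 bits

U(i) = 1/3 for all i

D_KL(P||U) = Σ P(x) log₂(P(x) / (1/3))
           = Σ P(x) log₂(P(x)) + log₂(3)
           = log₂(3) - H(P)

H(P) = -Σ P(x) log₂(P(x)):
  -P(1)·log₂(P(1)) = -(0.7231)·log₂(0.7231) = 0.33822
  -P(2)·log₂(P(2)) = -(0.0534)·log₂(0.0534) = 0.22572
  -P(3)·log₂(P(3)) = -(0.2235)·log₂(0.2235) = 0.48313
H(P) = 0.33822 + 0.22572 + 0.48313 = 1.04707 bits

log₂(3) = 1.58496 bits

D_KL(P||U) = 1.58496 - 1.04707 = 0.53789 ≈ 0.5379 bits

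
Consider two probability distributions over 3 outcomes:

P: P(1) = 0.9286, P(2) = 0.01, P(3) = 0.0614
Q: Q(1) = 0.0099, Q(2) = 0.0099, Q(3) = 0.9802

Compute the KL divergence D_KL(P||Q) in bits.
5.8385 bits

D_KL(P||Q) = Σ P(x) log₂(P(x)/Q(x))

Computing term by term:
  P(1)·log₂(P(1)/Q(1)) = 0.9286·log₂(0.9286/0.0099) = 6.08371
  P(2)·log₂(P(2)/Q(2)) = 0.01·log₂(0.01/0.0099) = 0.00014
  P(3)·log₂(P(3)/Q(3)) = 0.0614·log₂(0.0614/0.9802) = -0.24540

D_KL(P||Q) = 6.08371 + 0.00014 - 0.24540 = 5.83845 ≈ 5.8385 bits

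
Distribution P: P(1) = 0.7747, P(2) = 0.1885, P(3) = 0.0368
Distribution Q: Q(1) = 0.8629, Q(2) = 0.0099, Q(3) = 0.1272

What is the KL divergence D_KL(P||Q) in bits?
0.6150 bits

D_KL(P||Q) = Σ P(x) log₂(P(x)/Q(x))

Computing term by term:
  P(1)·log₂(P(1)/Q(1)) = 0.7747·log₂(0.7747/0.8629) = -0.12051
  P(2)·log₂(P(2)/Q(2)) = 0.1885·log₂(0.1885/0.0099) = 0.80131
  P(3)·log₂(P(3)/Q(3)) = 0.0368·log₂(0.0368/0.1272) = -0.06585

D_KL(P||Q) = -0.12051 + 0.80131 - 0.06585 = 0.61495 ≈ 0.6150 bits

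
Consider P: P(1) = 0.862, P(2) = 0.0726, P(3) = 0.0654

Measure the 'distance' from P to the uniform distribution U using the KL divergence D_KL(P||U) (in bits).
0.8683 bits

U(i) = 1/3 for all i

D_KL(P||U) = Σ P(x) log₂(P(x) / (1/3))
           = Σ P(x) log₂(P(x)) + log₂(3)
           = log₂(3) - H(P)

H(P) = -Σ P(x) log₂(P(x)):
  -P(1)·log₂(P(1)) = -(0.862)·log₂(0.862) = 0.18468
  -P(2)·log₂(P(2)) = -(0.0726)·log₂(0.0726) = 0.27471
  -P(3)·log₂(P(3)) = -(0.0654)·log₂(0.0654) = 0.25732
H(P) = 0.18468 + 0.27471 + 0.25732 = 0.71671 bits

log₂(3) = 1.58496 bits

D_KL(P||U) = 1.58496 - 0.71671 = 0.86825 ≈ 0.8683 bits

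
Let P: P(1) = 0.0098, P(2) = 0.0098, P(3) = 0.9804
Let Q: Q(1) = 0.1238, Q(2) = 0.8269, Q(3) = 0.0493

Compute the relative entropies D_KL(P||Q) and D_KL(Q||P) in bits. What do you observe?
D_KL(P||Q) = 4.1306 bits, D_KL(Q||P) = 5.5315 bits. The two directions give different values (D_KL(Q||P) exceeds D_KL(P||Q) by 1.4009 bits): KL divergence is asymmetric.

D_KL(P||Q) = Σ P(x) log₂(P(x)/Q(x))

Computing term by term:
  P(1)·log₂(P(1)/Q(1)) = 0.0098·log₂(0.0098/0.1238) = -0.03586
  P(2)·log₂(P(2)/Q(2)) = 0.0098·log₂(0.0098/0.8269) = -0.06271
  P(3)·log₂(P(3)/Q(3)) = 0.9804·log₂(0.9804/0.0493) = 4.22916

D_KL(P||Q) = -0.03586 - 0.06271 + 4.22916 = 4.13059 ≈ 4.1306 bits

D_KL(Q||P) = Σ Q(x) log₂(Q(x)/P(x))

Computing term by term:
  Q(1)·log₂(Q(1)/P(1)) = 0.1238·log₂(0.1238/0.0098) = 0.45299
  Q(2)·log₂(Q(2)/P(2)) = 0.8269·log₂(0.8269/0.0098) = 5.29116
  Q(3)·log₂(Q(3)/P(3)) = 0.0493·log₂(0.0493/0.9804) = -0.21267

D_KL(Q||P) = 0.45299 + 5.29116 - 0.21267 = 5.53148 ≈ 5.5315 bits

These are NOT equal (difference: 1.4009 bits). KL divergence is asymmetric: D_KL(P||Q) ≠ D_KL(Q||P) in general.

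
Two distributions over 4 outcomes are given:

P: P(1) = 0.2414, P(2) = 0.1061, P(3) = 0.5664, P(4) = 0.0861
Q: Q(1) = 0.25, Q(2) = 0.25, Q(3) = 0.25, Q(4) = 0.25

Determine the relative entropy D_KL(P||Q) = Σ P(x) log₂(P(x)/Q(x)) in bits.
0.3925 bits

D_KL(P||Q) = Σ P(x) log₂(P(x)/Q(x))

Computing term by term:
  P(1)·log₂(P(1)/Q(1)) = 0.2414·log₂(0.2414/0.25) = -0.01219
  P(2)·log₂(P(2)/Q(2)) = 0.1061·log₂(0.1061/0.25) = -0.13119
  P(3)·log₂(P(3)/Q(3)) = 0.5664·log₂(0.5664/0.25) = 0.66829
  P(4)·log₂(P(4)/Q(4)) = 0.0861·log₂(0.0861/0.25) = -0.13241

D_KL(P||Q) = -0.01219 - 0.13119 + 0.66829 - 0.13241 = 0.39250 ≈ 0.3925 bits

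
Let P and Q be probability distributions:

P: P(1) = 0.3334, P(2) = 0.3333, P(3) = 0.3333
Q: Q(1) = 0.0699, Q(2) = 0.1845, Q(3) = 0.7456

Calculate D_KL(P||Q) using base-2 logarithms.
0.6487 bits

D_KL(P||Q) = Σ P(x) log₂(P(x)/Q(x))

Computing term by term:
  P(1)·log₂(P(1)/Q(1)) = 0.3334·log₂(0.3334/0.0699) = 0.75145
  P(2)·log₂(P(2)/Q(2)) = 0.3333·log₂(0.3333/0.1845) = 0.28437
  P(3)·log₂(P(3)/Q(3)) = 0.3333·log₂(0.3333/0.7456) = -0.38715

D_KL(P||Q) = 0.75145 + 0.28437 - 0.38715 = 0.64867 ≈ 0.6487 bits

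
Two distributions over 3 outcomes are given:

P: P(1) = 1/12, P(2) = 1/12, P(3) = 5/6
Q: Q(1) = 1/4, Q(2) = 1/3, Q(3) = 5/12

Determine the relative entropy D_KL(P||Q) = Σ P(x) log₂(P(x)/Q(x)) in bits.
0.5346 bits

D_KL(P||Q) = Σ P(x) log₂(P(x)/Q(x))

Computing term by term:
  P(1)·log₂(P(1)/Q(1)) = (1/12)·log₂((1/12)/(1/4)) = -0.13208
  P(2)·log₂(P(2)/Q(2)) = (1/12)·log₂((1/12)/(1/3)) = -0.16667
  P(3)·log₂(P(3)/Q(3)) = (5/6)·log₂((5/6)/(5/12)) = 0.83333

D_KL(P||Q) = -0.13208 - 0.16667 + 0.83333 = 0.53458 ≈ 0.5346 bits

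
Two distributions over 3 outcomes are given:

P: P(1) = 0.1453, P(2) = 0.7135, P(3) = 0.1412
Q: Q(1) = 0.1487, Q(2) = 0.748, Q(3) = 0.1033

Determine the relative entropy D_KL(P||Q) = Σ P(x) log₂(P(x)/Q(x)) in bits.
0.0102 bits

D_KL(P||Q) = Σ P(x) log₂(P(x)/Q(x))

Computing term by term:
  P(1)·log₂(P(1)/Q(1)) = 0.1453·log₂(0.1453/0.1487) = -0.00485
  P(2)·log₂(P(2)/Q(2)) = 0.7135·log₂(0.7135/0.748) = -0.04861
  P(3)·log₂(P(3)/Q(3)) = 0.1412·log₂(0.1412/0.1033) = 0.06367

D_KL(P||Q) = -0.00485 - 0.04861 + 0.06367 = 0.01021 ≈ 0.0102 bits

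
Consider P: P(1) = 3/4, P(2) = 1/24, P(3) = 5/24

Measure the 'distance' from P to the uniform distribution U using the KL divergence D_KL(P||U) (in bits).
0.6112 bits

U(i) = 1/3 for all i

D_KL(P||U) = Σ P(x) log₂(P(x) / (1/3))
           = Σ P(x) log₂(P(x)) + log₂(3)
           = log₂(3) - H(P)

H(P) = -Σ P(x) log₂(P(x)):
  -P(1)·log₂(P(1)) = -(3/4)·log₂(3/4) = 0.31128
  -P(2)·log₂(P(2)) = -(1/24)·log₂(1/24) = 0.19104
  -P(3)·log₂(P(3)) = -(5/24)·log₂(5/24) = 0.47147
H(P) = 0.31128 + 0.19104 + 0.47147 = 0.97379 bits

log₂(3) = 1.58496 bits

D_KL(P||U) = 1.58496 - 0.97379 = 0.61117 ≈ 0.6112 bits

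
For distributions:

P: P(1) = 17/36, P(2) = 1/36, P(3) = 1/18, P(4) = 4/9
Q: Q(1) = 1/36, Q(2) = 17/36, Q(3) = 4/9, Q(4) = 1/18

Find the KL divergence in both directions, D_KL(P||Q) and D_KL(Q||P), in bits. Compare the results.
D_KL(P||Q) = 2.9833 bits, D_KL(Q||P) = 2.9833 bits. The two directions give exactly the same value for this pair.

D_KL(P||Q) = Σ P(x) log₂(P(x)/Q(x))

Computing term by term:
  P(1)·log₂(P(1)/Q(1)) = (17/36)·log₂((17/36)/(1/36)) = 1.93019
  P(2)·log₂(P(2)/Q(2)) = (1/36)·log₂((1/36)/(17/36)) = -0.11354
  P(3)·log₂(P(3)/Q(3)) = (1/18)·log₂((1/18)/(4/9)) = -0.16667
  P(4)·log₂(P(4)/Q(4)) = (4/9)·log₂((4/9)/(1/18)) = 1.33333

D_KL(P||Q) = 1.93019 - 0.11354 - 0.16667 + 1.33333 = 2.98331 ≈ 2.9833 bits

D_KL(Q||P) = Σ Q(x) log₂(Q(x)/P(x))

Computing term by term:
  Q(1)·log₂(Q(1)/P(1)) = (1/36)·log₂((1/36)/(17/36)) = -0.11354
  Q(2)·log₂(Q(2)/P(2)) = (17/36)·log₂((17/36)/(1/36)) = 1.93019
  Q(3)·log₂(Q(3)/P(3)) = (4/9)·log₂((4/9)/(1/18)) = 1.33333
  Q(4)·log₂(Q(4)/P(4)) = (1/18)·log₂((1/18)/(4/9)) = -0.16667

D_KL(Q||P) = -0.11354 + 1.93019 + 1.33333 - 0.16667 = 2.98331 ≈ 2.9833 bits

These ARE equal here. Q is P with outcomes relabeled (Q(1) = P(2), Q(2) = P(1), Q(3) = P(4), Q(4) = P(3)) by a relabeling that is its own inverse, so the two sums contain exactly the same terms in a different order. This is a special case — KL divergence is not symmetric in general: D_KL(P||Q) ≠ D_KL(Q||P) for most P, Q.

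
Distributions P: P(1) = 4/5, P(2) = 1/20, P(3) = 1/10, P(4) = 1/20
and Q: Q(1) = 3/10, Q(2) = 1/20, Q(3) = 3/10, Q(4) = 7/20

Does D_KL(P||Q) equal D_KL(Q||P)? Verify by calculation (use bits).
D_KL(P||Q) = 0.8332 bits, D_KL(Q||P) = 1.0336 bits. No — D_KL(P||Q) ≠ D_KL(Q||P) for this pair.

D_KL(P||Q) = Σ P(x) log₂(P(x)/Q(x))

Computing term by term:
  P(1)·log₂(P(1)/Q(1)) = (4/5)·log₂((4/5)/(3/10)) = 1.13203
  P(2)·log₂(P(2)/Q(2)) = (1/20)·log₂((1/20)/(1/20)) = 0.00000
  P(3)·log₂(P(3)/Q(3)) = (1/10)·log₂((1/10)/(3/10)) = -0.15850
  P(4)·log₂(P(4)/Q(4)) = (1/20)·log₂((1/20)/(7/20)) = -0.14037

D_KL(P||Q) = 1.13203 + 0.00000 - 0.15850 - 0.14037 = 0.83316 ≈ 0.8332 bits

D_KL(Q||P) = Σ Q(x) log₂(Q(x)/P(x))

Computing term by term:
  Q(1)·log₂(Q(1)/P(1)) = (3/10)·log₂((3/10)/(4/5)) = -0.42451
  Q(2)·log₂(Q(2)/P(2)) = (1/20)·log₂((1/20)/(1/20)) = 0.00000
  Q(3)·log₂(Q(3)/P(3)) = (3/10)·log₂((3/10)/(1/10)) = 0.47549
  Q(4)·log₂(Q(4)/P(4)) = (7/20)·log₂((7/20)/(1/20)) = 0.98257

D_KL(Q||P) = -0.42451 + 0.00000 + 0.47549 + 0.98257 = 1.03355 ≈ 1.0336 bits

These are NOT equal (difference: 0.2004 bits). KL divergence is asymmetric: D_KL(P||Q) ≠ D_KL(Q||P) in general.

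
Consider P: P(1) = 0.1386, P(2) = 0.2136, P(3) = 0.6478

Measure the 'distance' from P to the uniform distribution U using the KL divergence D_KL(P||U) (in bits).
0.3084 bits

U(i) = 1/3 for all i

D_KL(P||U) = Σ P(x) log₂(P(x) / (1/3))
           = Σ P(x) log₂(P(x)) + log₂(3)
           = log₂(3) - H(P)

H(P) = -Σ P(x) log₂(P(x)):
  -P(1)·log₂(P(1)) = -(0.1386)·log₂(0.1386) = 0.39515
  -P(2)·log₂(P(2)) = -(0.2136)·log₂(0.2136) = 0.47569
  -P(3)·log₂(P(3)) = -(0.6478)·log₂(0.6478) = 0.40577
H(P) = 0.39515 + 0.47569 + 0.40577 = 1.27661 bits

log₂(3) = 1.58496 bits

D_KL(P||U) = 1.58496 - 1.27661 = 0.30835 ≈ 0.3084 bits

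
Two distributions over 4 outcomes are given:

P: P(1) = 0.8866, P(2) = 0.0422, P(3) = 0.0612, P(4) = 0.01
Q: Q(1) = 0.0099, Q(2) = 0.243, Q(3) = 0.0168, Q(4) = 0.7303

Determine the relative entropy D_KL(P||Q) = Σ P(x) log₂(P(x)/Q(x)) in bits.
5.6950 bits

D_KL(P||Q) = Σ P(x) log₂(P(x)/Q(x))

Computing term by term:
  P(1)·log₂(P(1)/Q(1)) = 0.8866·log₂(0.8866/0.0099) = 5.74934
  P(2)·log₂(P(2)/Q(2)) = 0.0422·log₂(0.0422/0.243) = -0.10658
  P(3)·log₂(P(3)/Q(3)) = 0.0612·log₂(0.0612/0.0168) = 0.11414
  P(4)·log₂(P(4)/Q(4)) = 0.01·log₂(0.01/0.7303) = -0.06190

D_KL(P||Q) = 5.74934 - 0.10658 + 0.11414 - 0.06190 = 5.69500 ≈ 5.6950 bits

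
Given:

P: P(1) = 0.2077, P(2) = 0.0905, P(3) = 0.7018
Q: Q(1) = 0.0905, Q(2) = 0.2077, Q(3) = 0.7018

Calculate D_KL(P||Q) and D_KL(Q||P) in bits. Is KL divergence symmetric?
D_KL(P||Q) = 0.1405 bits, D_KL(Q||P) = 0.1405 bits. The two values coincide for this particular pair, but no — KL divergence is not symmetric in general.

D_KL(P||Q) = Σ P(x) log₂(P(x)/Q(x))

Computing term by term:
  P(1)·log₂(P(1)/Q(1)) = 0.2077·log₂(0.2077/0.0905) = 0.24893
  P(2)·log₂(P(2)/Q(2)) = 0.0905·log₂(0.0905/0.2077) = -0.10847
  P(3)·log₂(P(3)/Q(3)) = 0.7018·log₂(0.7018/0.7018) = 0.00000

D_KL(P||Q) = 0.24893 - 0.10847 + 0.00000 = 0.14046 ≈ 0.1405 bits

D_KL(Q||P) = Σ Q(x) log₂(Q(x)/P(x))

Computing term by term:
  Q(1)·log₂(Q(1)/P(1)) = 0.0905·log₂(0.0905/0.2077) = -0.10847
  Q(2)·log₂(Q(2)/P(2)) = 0.2077·log₂(0.2077/0.0905) = 0.24893
  Q(3)·log₂(Q(3)/P(3)) = 0.7018·log₂(0.7018/0.7018) = 0.00000

D_KL(Q||P) = -0.10847 + 0.24893 + 0.00000 = 0.14046 ≈ 0.1405 bits

These ARE equal here. Q is P with outcomes relabeled (Q(1) = P(2), Q(2) = P(1)) by a relabeling that is its own inverse, so the two sums contain exactly the same terms in a different order. This is a special case — KL divergence is not symmetric in general: D_KL(P||Q) ≠ D_KL(Q||P) for most P, Q.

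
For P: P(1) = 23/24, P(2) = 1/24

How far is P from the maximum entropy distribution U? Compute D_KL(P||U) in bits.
0.7501 bits

U(i) = 1/2 for all i

D_KL(P||U) = Σ P(x) log₂(P(x) / (1/2))
           = Σ P(x) log₂(P(x)) + log₂(2)
           = log₂(2) - H(P)

H(P) = -Σ P(x) log₂(P(x)):
  -P(1)·log₂(P(1)) = -(23/24)·log₂(23/24) = 0.05884
  -P(2)·log₂(P(2)) = -(1/24)·log₂(1/24) = 0.19104
H(P) = 0.05884 + 0.19104 = 0.24988 bits

log₂(2) = 1.00000 bits

D_KL(P||U) = 1.00000 - 0.24988 = 0.75012 ≈ 0.7501 bits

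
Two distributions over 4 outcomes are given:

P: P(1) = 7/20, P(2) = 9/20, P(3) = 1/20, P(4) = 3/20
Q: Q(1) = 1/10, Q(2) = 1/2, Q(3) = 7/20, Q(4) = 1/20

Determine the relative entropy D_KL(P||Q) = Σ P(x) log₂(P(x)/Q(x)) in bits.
0.6615 bits

D_KL(P||Q) = Σ P(x) log₂(P(x)/Q(x))

Computing term by term:
  P(1)·log₂(P(1)/Q(1)) = (7/20)·log₂((7/20)/(1/10)) = 0.63257
  P(2)·log₂(P(2)/Q(2)) = (9/20)·log₂((9/20)/(1/2)) = -0.06840
  P(3)·log₂(P(3)/Q(3)) = (1/20)·log₂((1/20)/(7/20)) = -0.14037
  P(4)·log₂(P(4)/Q(4)) = (3/20)·log₂((3/20)/(1/20)) = 0.23774

D_KL(P||Q) = 0.63257 - 0.06840 - 0.14037 + 0.23774 = 0.66154 ≈ 0.6615 bits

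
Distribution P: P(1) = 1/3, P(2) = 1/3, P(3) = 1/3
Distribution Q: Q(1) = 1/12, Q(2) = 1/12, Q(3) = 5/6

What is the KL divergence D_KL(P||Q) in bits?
0.8927 bits

D_KL(P||Q) = Σ P(x) log₂(P(x)/Q(x))

Computing term by term:
  P(1)·log₂(P(1)/Q(1)) = (1/3)·log₂((1/3)/(1/12)) = 0.66667
  P(2)·log₂(P(2)/Q(2)) = (1/3)·log₂((1/3)/(1/12)) = 0.66667
  P(3)·log₂(P(3)/Q(3)) = (1/3)·log₂((1/3)/(5/6)) = -0.44064

D_KL(P||Q) = 0.66667 + 0.66667 - 0.44064 = 0.89270 ≈ 0.8927 bits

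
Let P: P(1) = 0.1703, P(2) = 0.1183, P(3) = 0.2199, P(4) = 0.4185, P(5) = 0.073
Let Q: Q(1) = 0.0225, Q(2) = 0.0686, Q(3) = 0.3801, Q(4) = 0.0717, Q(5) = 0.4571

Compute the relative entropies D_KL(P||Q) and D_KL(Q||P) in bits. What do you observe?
D_KL(P||Q) = 1.2886 bits, D_KL(Q||P) = 1.2077 bits. The two directions give different values (D_KL(P||Q) exceeds D_KL(Q||P) by 0.0809 bits): KL divergence is asymmetric.

D_KL(P||Q) = Σ P(x) log₂(P(x)/Q(x))

Computing term by term:
  P(1)·log₂(P(1)/Q(1)) = 0.1703·log₂(0.1703/0.0225) = 0.49729
  P(2)·log₂(P(2)/Q(2)) = 0.1183·log₂(0.1183/0.0686) = 0.09300
  P(3)·log₂(P(3)/Q(3)) = 0.2199·log₂(0.2199/0.3801) = -0.17362
  P(4)·log₂(P(4)/Q(4)) = 0.4185·log₂(0.4185/0.0717) = 1.06516
  P(5)·log₂(P(5)/Q(5)) = 0.073·log₂(0.073/0.4571) = -0.19320

D_KL(P||Q) = 0.49729 + 0.09300 - 0.17362 + 1.06516 - 0.19320 = 1.28863 ≈ 1.2886 bits

D_KL(Q||P) = Σ Q(x) log₂(Q(x)/P(x))

Computing term by term:
  Q(1)·log₂(Q(1)/P(1)) = 0.0225·log₂(0.0225/0.1703) = -0.06570
  Q(2)·log₂(Q(2)/P(2)) = 0.0686·log₂(0.0686/0.1183) = -0.05393
  Q(3)·log₂(Q(3)/P(3)) = 0.3801·log₂(0.3801/0.2199) = 0.30010
  Q(4)·log₂(Q(4)/P(4)) = 0.0717·log₂(0.0717/0.4185) = -0.18249
  Q(5)·log₂(Q(5)/P(5)) = 0.4571·log₂(0.4571/0.073) = 1.20973

D_KL(Q||P) = -0.06570 - 0.05393 + 0.30010 - 0.18249 + 1.20973 = 1.20771 ≈ 1.2077 bits

These are NOT equal (difference: 0.0809 bits). KL divergence is asymmetric: D_KL(P||Q) ≠ D_KL(Q||P) in general.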